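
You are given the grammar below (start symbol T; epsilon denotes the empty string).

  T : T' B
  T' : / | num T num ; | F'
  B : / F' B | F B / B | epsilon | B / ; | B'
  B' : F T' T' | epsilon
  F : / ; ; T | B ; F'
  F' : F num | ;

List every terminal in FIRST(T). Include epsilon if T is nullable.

{ /, ;, num }

From T : T' B: add FIRST(T') = { /, ;, num }.
Union: FIRST(T) = { /, ;, num }.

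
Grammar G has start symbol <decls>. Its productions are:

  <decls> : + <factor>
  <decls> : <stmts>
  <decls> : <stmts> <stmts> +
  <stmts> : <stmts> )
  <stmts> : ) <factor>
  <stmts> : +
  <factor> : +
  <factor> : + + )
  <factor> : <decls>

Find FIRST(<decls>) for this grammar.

<decls> : + <factor> contributes {+}.
From <decls> : <stmts>: add FIRST(<stmts>) = { ), + }.
From <decls> : <stmts> <stmts> +: add FIRST(<stmts>) = { ), + }.
Union: FIRST(<decls>) = { ), + }.

{ ), + }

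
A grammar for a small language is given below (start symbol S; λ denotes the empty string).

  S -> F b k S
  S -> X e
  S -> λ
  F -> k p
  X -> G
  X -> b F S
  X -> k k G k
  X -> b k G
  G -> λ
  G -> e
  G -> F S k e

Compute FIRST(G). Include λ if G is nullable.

{ e, k, λ }

G -> λ contributes λ.
G -> e contributes {e}.
From G -> F S k e: add FIRST(F) = { k }.
Union: FIRST(G) = { e, k, λ }.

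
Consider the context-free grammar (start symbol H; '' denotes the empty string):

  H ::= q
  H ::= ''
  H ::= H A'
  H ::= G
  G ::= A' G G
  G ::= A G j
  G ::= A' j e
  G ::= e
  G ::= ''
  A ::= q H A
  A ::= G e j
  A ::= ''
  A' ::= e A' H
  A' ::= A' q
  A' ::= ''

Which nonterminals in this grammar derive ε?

{ A, A', G, H }

Directly nullable (have an ''-production): H, G, A, A'.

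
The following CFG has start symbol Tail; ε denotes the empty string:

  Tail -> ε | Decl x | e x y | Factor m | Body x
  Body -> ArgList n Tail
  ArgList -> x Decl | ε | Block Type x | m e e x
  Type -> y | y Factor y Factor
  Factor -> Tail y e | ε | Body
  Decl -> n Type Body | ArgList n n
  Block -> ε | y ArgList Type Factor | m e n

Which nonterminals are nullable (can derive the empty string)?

Directly nullable (have an ε-production): Tail, ArgList, Factor, Block.
No other nonterminal has a production whose RHS symbols are all nullable.

{ ArgList, Block, Factor, Tail }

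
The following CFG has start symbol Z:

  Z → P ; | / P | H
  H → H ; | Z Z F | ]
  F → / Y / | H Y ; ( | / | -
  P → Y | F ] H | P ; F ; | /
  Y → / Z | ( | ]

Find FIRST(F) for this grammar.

F → / Y / contributes {/}.
From F → H Y ; (: add FIRST(H) = { (, -, /, ] }.
F → / contributes {/}.
F → - contributes {-}.
Union: FIRST(F) = { (, -, /, ] }.

{ (, -, /, ] }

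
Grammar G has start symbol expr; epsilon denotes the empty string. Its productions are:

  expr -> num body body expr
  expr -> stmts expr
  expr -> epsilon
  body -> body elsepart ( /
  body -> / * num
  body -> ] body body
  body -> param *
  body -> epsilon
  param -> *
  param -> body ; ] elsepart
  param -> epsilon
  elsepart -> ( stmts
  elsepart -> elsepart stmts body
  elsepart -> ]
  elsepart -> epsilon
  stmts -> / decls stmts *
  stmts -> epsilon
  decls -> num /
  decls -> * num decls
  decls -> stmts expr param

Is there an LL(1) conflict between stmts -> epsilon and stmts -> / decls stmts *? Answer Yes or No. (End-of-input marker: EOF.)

Yes

FIRST(epsilon) = { epsilon } and FIRST(/ decls stmts *) = { / }.
The first alternative is nullable and FOLLOW(stmts) = { EOF, (, *, /, ;, ], num } shares / with FIRST of the second — conflict.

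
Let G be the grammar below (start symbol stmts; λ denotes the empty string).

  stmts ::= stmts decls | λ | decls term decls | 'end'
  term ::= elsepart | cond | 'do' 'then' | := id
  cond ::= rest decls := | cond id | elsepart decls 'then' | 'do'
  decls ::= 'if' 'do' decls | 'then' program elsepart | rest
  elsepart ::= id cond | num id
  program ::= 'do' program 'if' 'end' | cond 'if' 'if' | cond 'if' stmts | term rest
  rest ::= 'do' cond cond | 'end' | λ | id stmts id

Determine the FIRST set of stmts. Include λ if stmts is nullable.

From stmts ::= stmts decls: stmts, decls nullable, take FIRST(stmts) ∪ FIRST(decls) = { 'do', 'end', 'if', 'then', :=, id, num }; also λ since the whole RHS is nullable.
stmts ::= λ contributes λ.
From stmts ::= decls term decls: decls nullable, take FIRST(decls) ∪ FIRST(term) = { 'do', 'end', 'if', 'then', :=, id, num }.
stmts ::= 'end' contributes {'end'}.
Union: FIRST(stmts) = { 'do', 'end', 'if', 'then', :=, id, num, λ }.

{ 'do', 'end', 'if', 'then', :=, id, num, λ }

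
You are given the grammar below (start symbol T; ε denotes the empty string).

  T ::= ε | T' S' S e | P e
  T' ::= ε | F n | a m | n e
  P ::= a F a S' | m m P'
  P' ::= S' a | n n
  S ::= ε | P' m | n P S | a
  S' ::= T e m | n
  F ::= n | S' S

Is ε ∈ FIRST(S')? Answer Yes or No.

Nullable nonterminals: S, T, T'.
No production of S' has an RHS whose symbols are all nullable, so S' is not nullable.

No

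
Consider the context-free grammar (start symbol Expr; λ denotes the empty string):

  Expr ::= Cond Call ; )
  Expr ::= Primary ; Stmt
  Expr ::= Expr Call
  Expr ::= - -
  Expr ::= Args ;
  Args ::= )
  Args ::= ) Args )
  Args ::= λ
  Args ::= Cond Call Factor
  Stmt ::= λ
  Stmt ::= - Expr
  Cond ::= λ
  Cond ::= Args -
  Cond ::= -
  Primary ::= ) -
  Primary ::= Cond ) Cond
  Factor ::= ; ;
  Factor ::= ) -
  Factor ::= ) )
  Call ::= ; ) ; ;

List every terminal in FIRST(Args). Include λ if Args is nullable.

{ ), -, ;, λ }

Args ::= ) contributes {)}.
Args ::= ) Args ) contributes {)}.
Args ::= λ contributes λ.
From Args ::= Cond Call Factor: Cond nullable, take FIRST(Cond) ∪ FIRST(Call) = { ), -, ; }.
Union: FIRST(Args) = { ), -, ;, λ }.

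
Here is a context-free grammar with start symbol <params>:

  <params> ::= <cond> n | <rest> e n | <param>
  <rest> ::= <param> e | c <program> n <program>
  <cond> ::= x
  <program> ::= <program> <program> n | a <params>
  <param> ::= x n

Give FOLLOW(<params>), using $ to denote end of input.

{ $, a, e, n }

<params> is the start symbol, so $ ∈ FOLLOW(<params>).
In <program> ::= a <params>: <params> is at the end, add FOLLOW(<program>) = { a, e, n }.
Union: FOLLOW(<params>) = { $, a, e, n }.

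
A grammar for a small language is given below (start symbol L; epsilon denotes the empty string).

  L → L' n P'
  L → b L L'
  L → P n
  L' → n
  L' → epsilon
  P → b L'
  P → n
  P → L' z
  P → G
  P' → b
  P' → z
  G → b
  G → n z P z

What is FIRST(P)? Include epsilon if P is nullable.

P → b L' contributes {b}.
P → n contributes {n}.
From P → L' z: L' nullable, take FIRST(L') ∪ {z} = { n, z }.
From P → G: add FIRST(G) = { b, n }.
Union: FIRST(P) = { b, n, z }.

{ b, n, z }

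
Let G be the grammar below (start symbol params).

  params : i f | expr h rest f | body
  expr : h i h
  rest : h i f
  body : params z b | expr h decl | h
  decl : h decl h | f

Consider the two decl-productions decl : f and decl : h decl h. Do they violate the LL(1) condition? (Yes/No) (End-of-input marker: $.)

No

FIRST(f) = { f } and FIRST(h decl h) = { h }.
The FIRST sets are disjoint and neither alternative is nullable — no conflict.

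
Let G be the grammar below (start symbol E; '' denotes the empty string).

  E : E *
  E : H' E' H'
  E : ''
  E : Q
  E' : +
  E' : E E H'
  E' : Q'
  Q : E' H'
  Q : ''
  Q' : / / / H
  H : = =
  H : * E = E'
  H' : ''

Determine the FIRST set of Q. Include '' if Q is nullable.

{ *, +, /, '' }

From Q : E' H': E', H' nullable, take FIRST(E') ∪ FIRST(H') = { *, +, / }; also '' since the whole RHS is nullable.
Q : '' contributes ''.
Union: FIRST(Q) = { *, +, /, '' }.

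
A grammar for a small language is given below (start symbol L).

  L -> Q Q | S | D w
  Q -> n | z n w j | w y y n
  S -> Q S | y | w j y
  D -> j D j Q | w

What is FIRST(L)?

From L -> Q Q: add FIRST(Q) = { n, w, z }.
From L -> S: add FIRST(S) = { n, w, y, z }.
From L -> D w: add FIRST(D) = { j, w }.
Union: FIRST(L) = { j, n, w, y, z }.

{ j, n, w, y, z }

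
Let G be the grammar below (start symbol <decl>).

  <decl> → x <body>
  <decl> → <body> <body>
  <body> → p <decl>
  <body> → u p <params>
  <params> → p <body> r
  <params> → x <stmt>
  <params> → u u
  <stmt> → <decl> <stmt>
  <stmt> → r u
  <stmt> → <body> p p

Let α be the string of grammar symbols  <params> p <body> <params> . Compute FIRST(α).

Add FIRST(<params>) = { p, u, x }; <params> is not nullable, stop.

{ p, u, x }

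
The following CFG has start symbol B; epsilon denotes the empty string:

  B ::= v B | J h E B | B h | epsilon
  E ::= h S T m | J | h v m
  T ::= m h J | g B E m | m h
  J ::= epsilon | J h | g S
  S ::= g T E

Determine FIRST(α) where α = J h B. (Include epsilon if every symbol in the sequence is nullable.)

{ g, h }

Add FIRST(J)\{epsilon} = { g, h }; J is nullable, continue.
h is a terminal; add {h} and stop.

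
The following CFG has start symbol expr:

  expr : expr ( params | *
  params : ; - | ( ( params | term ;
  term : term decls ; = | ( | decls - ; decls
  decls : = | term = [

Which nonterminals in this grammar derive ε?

No nonterminal has an empty production or an RHS whose symbols are all nullable.

{ } (none)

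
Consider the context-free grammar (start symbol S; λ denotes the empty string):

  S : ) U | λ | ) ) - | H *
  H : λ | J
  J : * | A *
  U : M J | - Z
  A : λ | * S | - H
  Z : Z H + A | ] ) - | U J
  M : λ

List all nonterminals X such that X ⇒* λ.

Directly nullable (have an λ-production): S, H, A, M.
No other nonterminal has a production whose RHS symbols are all nullable.

{ A, H, M, S }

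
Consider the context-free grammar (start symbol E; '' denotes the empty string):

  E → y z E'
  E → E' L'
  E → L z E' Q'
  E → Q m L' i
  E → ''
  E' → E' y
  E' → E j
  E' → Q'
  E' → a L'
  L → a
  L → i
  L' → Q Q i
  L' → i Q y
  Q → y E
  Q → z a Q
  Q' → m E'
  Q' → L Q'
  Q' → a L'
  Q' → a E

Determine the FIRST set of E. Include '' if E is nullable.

{ a, i, j, m, y, z, '' }

E → y z E' contributes {y}.
From E → E' L': add FIRST(E') = { a, i, j, m, y, z }.
From E → L z E' Q': add FIRST(L) = { a, i }.
From E → Q m L' i: add FIRST(Q) = { y, z }.
E → '' contributes ''.
Union: FIRST(E) = { a, i, j, m, y, z, '' }.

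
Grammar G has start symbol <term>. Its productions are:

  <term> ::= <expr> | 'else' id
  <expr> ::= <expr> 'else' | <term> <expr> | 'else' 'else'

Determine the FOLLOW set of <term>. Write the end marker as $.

<term> is the start symbol, so $ ∈ FOLLOW(<term>).
In <expr> ::= <term> <expr>: add FIRST(<expr>) = { 'else' }.
Union: FOLLOW(<term>) = { $, 'else' }.

{ $, 'else' }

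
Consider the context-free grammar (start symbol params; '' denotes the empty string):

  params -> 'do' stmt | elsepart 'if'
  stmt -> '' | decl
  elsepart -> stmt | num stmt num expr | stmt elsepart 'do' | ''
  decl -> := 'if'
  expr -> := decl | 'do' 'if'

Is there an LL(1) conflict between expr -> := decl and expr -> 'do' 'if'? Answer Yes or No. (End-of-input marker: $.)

No

FIRST(:= decl) = { := } and FIRST('do' 'if') = { 'do' }.
The FIRST sets are disjoint and neither alternative is nullable — no conflict.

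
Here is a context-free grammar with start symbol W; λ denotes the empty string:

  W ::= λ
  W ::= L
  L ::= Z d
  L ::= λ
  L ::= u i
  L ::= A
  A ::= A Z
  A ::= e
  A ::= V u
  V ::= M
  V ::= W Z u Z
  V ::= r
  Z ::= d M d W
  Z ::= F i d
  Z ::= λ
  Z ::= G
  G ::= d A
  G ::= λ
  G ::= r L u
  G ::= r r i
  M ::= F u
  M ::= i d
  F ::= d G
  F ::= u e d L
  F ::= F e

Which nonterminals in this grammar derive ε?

{ G, L, W, Z }

Directly nullable (have an λ-production): W, L, Z, G.
No other nonterminal has a production whose RHS symbols are all nullable.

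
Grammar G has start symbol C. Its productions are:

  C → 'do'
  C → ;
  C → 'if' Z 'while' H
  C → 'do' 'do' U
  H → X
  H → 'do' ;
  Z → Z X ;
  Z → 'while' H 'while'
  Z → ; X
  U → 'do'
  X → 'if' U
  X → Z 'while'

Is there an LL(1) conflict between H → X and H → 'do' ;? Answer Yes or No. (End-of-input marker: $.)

No

FIRST(X) = { 'if', 'while', ; } and FIRST('do' ;) = { 'do' }.
The FIRST sets are disjoint and neither alternative is nullable — no conflict.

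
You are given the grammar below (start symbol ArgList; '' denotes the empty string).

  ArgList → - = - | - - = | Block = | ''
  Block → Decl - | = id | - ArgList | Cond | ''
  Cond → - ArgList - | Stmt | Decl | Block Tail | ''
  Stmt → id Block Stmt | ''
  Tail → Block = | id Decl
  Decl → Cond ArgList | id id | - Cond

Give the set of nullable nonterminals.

{ ArgList, Block, Cond, Decl, Stmt }

Directly nullable (have an ''-production): ArgList, Block, Cond, Stmt.
Decl → Cond ArgList with every symbol nullable, so Decl is nullable.
No other nonterminal has a production whose RHS symbols are all nullable.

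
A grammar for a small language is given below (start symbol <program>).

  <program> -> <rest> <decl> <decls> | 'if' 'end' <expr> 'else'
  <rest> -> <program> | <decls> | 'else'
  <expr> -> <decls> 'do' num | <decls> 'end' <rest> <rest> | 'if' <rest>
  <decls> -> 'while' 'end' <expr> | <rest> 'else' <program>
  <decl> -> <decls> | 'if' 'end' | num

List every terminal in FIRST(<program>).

From <program> -> <rest> <decl> <decls>: add FIRST(<rest>) = { 'else', 'if', 'while' }.
<program> -> 'if' 'end' <expr> 'else' contributes {'if'}.
Union: FIRST(<program>) = { 'else', 'if', 'while' }.

{ 'else', 'if', 'while' }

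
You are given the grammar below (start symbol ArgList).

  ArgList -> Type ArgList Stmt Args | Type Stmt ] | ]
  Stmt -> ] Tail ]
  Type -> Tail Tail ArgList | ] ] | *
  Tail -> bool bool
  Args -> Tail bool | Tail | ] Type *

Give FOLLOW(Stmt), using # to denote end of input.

In ArgList -> Type ArgList Stmt Args: add FIRST(Args) = { ], bool }.
In ArgList -> Type Stmt ]: add FIRST(]) = { ] }.
Union: FOLLOW(Stmt) = { ], bool }.

{ ], bool }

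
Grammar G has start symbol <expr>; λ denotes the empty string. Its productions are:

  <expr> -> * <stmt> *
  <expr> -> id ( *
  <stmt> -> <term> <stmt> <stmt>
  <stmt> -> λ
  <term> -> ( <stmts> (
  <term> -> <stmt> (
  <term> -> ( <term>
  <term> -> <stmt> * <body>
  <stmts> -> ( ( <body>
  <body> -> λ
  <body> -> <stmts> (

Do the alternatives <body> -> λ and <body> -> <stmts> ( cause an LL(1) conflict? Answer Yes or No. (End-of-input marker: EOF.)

Yes

FIRST(λ) = { λ } and FIRST(<stmts> () = { ( }.
The first alternative is nullable and FOLLOW(<body>) = { (, * } shares ( with FIRST of the second — conflict.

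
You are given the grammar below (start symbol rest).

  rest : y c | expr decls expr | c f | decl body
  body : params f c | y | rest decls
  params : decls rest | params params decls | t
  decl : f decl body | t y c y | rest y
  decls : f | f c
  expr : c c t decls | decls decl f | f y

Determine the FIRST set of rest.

rest : y c contributes {y}.
From rest : expr decls expr: add FIRST(expr) = { c, f }.
rest : c f contributes {c}.
From rest : decl body: add FIRST(decl) = { c, f, t, y }.
Union: FIRST(rest) = { c, f, t, y }.

{ c, f, t, y }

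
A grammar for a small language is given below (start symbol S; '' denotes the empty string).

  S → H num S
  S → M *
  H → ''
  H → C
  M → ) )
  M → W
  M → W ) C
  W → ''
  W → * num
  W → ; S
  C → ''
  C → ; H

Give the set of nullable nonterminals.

Directly nullable (have an ''-production): H, W, C.
M → W with every symbol nullable, so M is nullable.
No other nonterminal has a production whose RHS symbols are all nullable.

{ C, H, M, W }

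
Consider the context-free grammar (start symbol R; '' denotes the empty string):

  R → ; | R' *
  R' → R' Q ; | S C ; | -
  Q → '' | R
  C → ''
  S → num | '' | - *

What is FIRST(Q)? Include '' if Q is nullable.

{ -, ;, num, '' }

Q → '' contributes ''.
From Q → R: add FIRST(R) = { -, ;, num }.
Union: FIRST(Q) = { -, ;, num, '' }.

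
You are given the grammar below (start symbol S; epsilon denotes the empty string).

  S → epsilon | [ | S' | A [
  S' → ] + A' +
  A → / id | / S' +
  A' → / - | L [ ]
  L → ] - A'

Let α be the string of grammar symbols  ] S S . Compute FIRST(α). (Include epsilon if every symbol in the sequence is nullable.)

{ ] }

] is a terminal; add {]} and stop.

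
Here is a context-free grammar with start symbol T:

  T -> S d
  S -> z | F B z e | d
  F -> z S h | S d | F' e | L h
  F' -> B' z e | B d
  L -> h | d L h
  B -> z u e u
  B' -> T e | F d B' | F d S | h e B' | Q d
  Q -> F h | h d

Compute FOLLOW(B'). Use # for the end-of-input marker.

{ z }

In F' -> B' z e: add FIRST(z e) = { z }.
In B' -> F d B': B' is at the end, add FOLLOW(B') = { z }.
In B' -> h e B': B' is at the end, add FOLLOW(B') = { z }.
Union: FOLLOW(B') = { z }.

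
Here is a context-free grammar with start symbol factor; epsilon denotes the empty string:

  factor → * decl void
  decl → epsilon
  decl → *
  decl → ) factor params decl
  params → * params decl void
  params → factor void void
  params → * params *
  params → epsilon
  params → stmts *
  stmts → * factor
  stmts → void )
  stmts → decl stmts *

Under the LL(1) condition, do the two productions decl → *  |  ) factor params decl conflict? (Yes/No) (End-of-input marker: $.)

FIRST(*) = { * } and FIRST() factor params decl) = { ) }.
The FIRST sets are disjoint and neither alternative is nullable — no conflict.

No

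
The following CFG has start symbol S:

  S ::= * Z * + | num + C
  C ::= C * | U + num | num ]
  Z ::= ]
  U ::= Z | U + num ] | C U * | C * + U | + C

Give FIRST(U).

From U ::= Z: add FIRST(Z) = { ] }.
From U ::= U + num ]: add FIRST(U) = { +, ], num }.
From U ::= C U *: add FIRST(C) = { +, ], num }.
From U ::= C * + U: add FIRST(C) = { +, ], num }.
U ::= + C contributes {+}.
Union: FIRST(U) = { +, ], num }.

{ +, ], num }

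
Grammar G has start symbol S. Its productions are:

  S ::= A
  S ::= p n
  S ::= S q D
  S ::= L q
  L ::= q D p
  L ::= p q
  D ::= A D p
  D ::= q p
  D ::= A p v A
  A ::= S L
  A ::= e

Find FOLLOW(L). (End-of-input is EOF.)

{ EOF, e, p, q }

In S ::= L q: add FIRST(q) = { q }.
In A ::= S L: L is at the end, add FOLLOW(A) = { EOF, e, p, q }.
Union: FOLLOW(L) = { EOF, e, p, q }.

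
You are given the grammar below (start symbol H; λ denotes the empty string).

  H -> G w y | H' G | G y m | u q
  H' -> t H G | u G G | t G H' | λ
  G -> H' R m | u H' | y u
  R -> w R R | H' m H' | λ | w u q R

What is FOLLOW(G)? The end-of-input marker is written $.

{ $, m, t, u, w, y }

In H -> G w y: add FIRST(w y) = { w }.
In H -> H' G: G is at the end, add FOLLOW(H) = { $, m, t, u, w, y }.
In H -> G y m: add FIRST(y m) = { y }.
In H' -> t H G: G is at the end, add FOLLOW(H') = { $, m, t, u, w, y }.
In H' -> u G G: add FIRST(G) = { m, t, u, w, y }.
In H' -> u G G: G is at the end, add FOLLOW(H') = { $, m, t, u, w, y }.
In H' -> t G H': add FIRST(H')\{λ} = { t, u }.
  Since H' is nullable, also add FOLLOW(H') = { $, m, t, u, w, y }.
Union: FOLLOW(G) = { $, m, t, u, w, y }.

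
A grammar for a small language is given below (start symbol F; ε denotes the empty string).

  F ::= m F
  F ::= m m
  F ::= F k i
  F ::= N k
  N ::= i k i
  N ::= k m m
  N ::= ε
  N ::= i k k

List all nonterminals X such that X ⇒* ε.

{ N }

Directly nullable (have an ε-production): N.
No other nonterminal has a production whose RHS symbols are all nullable.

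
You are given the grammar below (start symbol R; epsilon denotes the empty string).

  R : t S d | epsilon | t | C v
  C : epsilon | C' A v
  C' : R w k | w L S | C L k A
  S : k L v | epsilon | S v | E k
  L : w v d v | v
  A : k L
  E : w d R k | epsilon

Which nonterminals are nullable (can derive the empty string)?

Directly nullable (have an epsilon-production): R, C, S, E.
No other nonterminal has a production whose RHS symbols are all nullable.

{ C, E, R, S }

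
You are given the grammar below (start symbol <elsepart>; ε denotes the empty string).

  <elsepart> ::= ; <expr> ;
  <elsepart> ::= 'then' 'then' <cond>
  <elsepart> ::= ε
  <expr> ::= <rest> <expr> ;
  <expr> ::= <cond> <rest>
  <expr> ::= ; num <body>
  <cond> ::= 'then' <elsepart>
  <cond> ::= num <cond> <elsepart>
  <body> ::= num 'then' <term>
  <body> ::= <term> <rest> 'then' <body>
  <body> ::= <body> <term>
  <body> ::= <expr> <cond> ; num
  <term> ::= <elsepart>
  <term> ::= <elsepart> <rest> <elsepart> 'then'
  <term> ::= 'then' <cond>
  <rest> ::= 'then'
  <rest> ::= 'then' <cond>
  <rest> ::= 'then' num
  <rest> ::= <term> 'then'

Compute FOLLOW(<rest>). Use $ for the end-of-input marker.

In <expr> ::= <rest> <expr> ;: add FIRST(<expr> ;) = { 'then', ;, num }.
In <expr> ::= <cond> <rest>: <rest> is at the end, add FOLLOW(<expr>) = { 'then', ;, num }.
In <body> ::= <term> <rest> 'then' <body>: add FIRST('then' <body>) = { 'then' }.
In <term> ::= <elsepart> <rest> <elsepart> 'then': add FIRST(<elsepart> 'then') = { 'then', ; }.
Union: FOLLOW(<rest>) = { 'then', ;, num }.

{ 'then', ;, num }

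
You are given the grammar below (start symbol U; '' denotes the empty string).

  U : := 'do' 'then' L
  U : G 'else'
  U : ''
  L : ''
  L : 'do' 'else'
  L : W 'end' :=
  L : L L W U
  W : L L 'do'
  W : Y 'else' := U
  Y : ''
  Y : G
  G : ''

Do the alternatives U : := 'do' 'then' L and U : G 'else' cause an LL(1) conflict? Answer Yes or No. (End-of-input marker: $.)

No

FIRST(:= 'do' 'then' L) = { := } and FIRST(G 'else') = { 'else' }.
The FIRST sets are disjoint and neither alternative is nullable — no conflict.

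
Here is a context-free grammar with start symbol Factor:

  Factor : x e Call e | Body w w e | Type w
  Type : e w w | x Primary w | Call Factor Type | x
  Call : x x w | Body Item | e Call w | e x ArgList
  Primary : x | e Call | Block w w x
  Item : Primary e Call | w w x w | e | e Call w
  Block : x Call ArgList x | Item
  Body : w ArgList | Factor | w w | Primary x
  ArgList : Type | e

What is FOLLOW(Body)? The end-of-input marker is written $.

{ e, w, x }

In Factor : Body w w e: add FIRST(w w e) = { w }.
In Call : Body Item: add FIRST(Item) = { e, w, x }.
Union: FOLLOW(Body) = { e, w, x }.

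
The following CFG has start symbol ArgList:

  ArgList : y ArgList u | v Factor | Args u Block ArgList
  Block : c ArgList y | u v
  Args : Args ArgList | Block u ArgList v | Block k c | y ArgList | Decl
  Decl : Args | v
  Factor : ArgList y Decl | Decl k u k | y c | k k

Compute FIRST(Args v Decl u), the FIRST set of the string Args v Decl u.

{ c, u, v, y }

Add FIRST(Args) = { c, u, v, y }; Args is not nullable, stop.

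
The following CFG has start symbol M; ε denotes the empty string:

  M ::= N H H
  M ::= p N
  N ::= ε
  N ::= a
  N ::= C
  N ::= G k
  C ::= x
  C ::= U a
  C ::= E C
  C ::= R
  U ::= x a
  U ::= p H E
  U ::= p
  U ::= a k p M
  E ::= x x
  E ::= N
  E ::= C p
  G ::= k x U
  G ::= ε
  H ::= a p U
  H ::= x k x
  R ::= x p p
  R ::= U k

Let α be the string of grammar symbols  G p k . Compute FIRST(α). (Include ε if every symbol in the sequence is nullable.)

{ k, p }

Add FIRST(G)\{ε} = { k }; G is nullable, continue.
p is a terminal; add {p} and stop.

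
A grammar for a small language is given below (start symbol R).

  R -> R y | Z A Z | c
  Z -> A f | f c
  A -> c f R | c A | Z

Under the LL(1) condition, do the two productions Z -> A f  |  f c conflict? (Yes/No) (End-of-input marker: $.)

Yes

FIRST(A f) = { c, f } and FIRST(f c) = { f }.
Both contain f, so the two alternatives are not disjoint — LL(1) conflict.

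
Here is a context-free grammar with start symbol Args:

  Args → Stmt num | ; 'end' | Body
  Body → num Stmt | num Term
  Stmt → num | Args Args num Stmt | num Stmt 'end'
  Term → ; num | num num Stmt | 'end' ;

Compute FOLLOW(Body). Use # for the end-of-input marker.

In Args → Body: Body is at the end, add FOLLOW(Args) = { #, ;, num }.
Union: FOLLOW(Body) = { #, ;, num }.

{ #, ;, num }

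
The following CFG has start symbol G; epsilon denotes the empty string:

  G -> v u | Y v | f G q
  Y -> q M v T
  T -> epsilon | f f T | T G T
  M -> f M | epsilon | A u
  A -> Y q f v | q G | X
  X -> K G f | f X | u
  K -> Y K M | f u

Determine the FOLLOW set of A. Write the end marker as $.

{ u }

In M -> A u: add FIRST(u) = { u }.
Union: FOLLOW(A) = { u }.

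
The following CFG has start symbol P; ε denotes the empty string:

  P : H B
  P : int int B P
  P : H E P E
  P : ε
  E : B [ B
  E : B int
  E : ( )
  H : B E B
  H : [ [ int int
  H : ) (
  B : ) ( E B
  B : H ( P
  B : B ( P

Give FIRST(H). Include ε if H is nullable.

{ ), [ }

From H : B E B: add FIRST(B) = { ), [ }.
H : [ [ int int contributes {[}.
H : ) ( contributes {)}.
Union: FIRST(H) = { ), [ }.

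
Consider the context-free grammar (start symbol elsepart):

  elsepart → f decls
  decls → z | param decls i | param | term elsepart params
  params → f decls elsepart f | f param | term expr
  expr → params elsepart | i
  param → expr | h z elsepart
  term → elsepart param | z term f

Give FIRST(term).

From term → elsepart param: add FIRST(elsepart) = { f }.
term → z term f contributes {z}.
Union: FIRST(term) = { f, z }.

{ f, z }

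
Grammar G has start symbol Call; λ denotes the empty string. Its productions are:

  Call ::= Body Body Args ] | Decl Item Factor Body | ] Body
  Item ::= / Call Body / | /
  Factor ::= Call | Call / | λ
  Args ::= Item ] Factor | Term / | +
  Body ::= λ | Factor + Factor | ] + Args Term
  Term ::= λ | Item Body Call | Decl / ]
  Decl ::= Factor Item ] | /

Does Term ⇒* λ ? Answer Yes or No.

Yes

Term has an λ-production, so Term ⇒ λ.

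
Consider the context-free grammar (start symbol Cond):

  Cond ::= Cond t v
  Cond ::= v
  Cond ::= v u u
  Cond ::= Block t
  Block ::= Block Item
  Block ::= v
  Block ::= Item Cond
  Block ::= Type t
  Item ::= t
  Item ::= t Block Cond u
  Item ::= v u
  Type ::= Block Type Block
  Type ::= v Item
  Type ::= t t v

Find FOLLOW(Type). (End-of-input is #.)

{ t, v }

In Block ::= Type t: add FIRST(t) = { t }.
In Type ::= Block Type Block: add FIRST(Block) = { t, v }.
Union: FOLLOW(Type) = { t, v }.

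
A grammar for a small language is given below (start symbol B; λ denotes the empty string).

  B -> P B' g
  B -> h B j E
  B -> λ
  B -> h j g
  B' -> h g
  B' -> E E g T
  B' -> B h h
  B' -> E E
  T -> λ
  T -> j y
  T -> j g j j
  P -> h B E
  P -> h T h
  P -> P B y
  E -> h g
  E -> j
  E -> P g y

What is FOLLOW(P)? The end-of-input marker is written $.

In B -> P B' g: add FIRST(B' g) = { h, j }.
In P -> P B y: add FIRST(B y) = { h, y }.
In E -> P g y: add FIRST(g y) = { g }.
Union: FOLLOW(P) = { g, h, j, y }.

{ g, h, j, y }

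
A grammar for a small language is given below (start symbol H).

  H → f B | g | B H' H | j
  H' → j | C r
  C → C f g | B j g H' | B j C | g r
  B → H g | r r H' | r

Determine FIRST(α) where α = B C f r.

{ f, g, j, r }

Add FIRST(B) = { f, g, j, r }; B is not nullable, stop.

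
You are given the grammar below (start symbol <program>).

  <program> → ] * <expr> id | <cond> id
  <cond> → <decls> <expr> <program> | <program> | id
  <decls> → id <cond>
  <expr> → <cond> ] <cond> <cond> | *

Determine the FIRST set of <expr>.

{ *, ], id }

From <expr> → <cond> ] <cond> <cond>: add FIRST(<cond>) = { ], id }.
<expr> → * contributes {*}.
Union: FIRST(<expr>) = { *, ], id }.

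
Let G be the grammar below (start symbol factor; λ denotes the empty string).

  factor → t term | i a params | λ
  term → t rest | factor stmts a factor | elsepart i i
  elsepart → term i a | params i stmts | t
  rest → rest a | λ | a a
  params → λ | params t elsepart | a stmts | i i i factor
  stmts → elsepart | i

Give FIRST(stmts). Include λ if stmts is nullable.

From stmts → elsepart: add FIRST(elsepart) = { a, i, t }.
stmts → i contributes {i}.
Union: FIRST(stmts) = { a, i, t }.

{ a, i, t }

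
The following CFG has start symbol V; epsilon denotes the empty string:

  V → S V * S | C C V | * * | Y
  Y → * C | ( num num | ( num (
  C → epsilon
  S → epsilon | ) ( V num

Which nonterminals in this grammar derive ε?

{ C, S }

Directly nullable (have an epsilon-production): C, S.
No other nonterminal has a production whose RHS symbols are all nullable.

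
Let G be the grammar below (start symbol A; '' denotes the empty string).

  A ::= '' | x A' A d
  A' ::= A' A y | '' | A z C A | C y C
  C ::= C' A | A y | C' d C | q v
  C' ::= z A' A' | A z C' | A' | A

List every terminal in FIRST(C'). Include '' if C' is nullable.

{ d, q, x, y, z, '' }

C' ::= z A' A' contributes {z}.
From C' ::= A z C': A nullable, take FIRST(A) ∪ {z} = { x, z }.
From C' ::= A': add FIRST(A') = { d, q, x, y, z, '' } (including '' since A' is nullable).
From C' ::= A: add FIRST(A) = { x, '' } (including '' since A is nullable).
Union: FIRST(C') = { d, q, x, y, z, '' }.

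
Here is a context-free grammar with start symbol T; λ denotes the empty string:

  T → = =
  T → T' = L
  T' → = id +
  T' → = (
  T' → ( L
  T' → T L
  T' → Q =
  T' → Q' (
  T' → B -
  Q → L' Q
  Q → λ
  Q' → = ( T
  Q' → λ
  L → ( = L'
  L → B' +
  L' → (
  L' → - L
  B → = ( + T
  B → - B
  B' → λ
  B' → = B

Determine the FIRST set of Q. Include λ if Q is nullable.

From Q → L' Q: add FIRST(L') = { (, - }.
Q → λ contributes λ.
Union: FIRST(Q) = { (, -, λ }.

{ (, -, λ }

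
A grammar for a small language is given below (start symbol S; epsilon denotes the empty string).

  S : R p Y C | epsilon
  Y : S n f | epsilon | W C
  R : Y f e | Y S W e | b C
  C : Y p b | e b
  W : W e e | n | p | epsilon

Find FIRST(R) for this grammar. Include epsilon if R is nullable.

From R : Y f e: Y nullable, take FIRST(Y) ∪ {f} = { b, e, f, n, p }.
From R : Y S W e: Y, S, W nullable, take FIRST(Y) ∪ FIRST(S) ∪ FIRST(W) ∪ {e} = { b, e, f, n, p }.
R : b C contributes {b}.
Union: FIRST(R) = { b, e, f, n, p }.

{ b, e, f, n, p }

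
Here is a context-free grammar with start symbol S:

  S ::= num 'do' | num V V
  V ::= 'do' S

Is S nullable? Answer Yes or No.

No nonterminal in this grammar is nullable.
No production of S has an RHS whose symbols are all nullable, so S is not nullable.

No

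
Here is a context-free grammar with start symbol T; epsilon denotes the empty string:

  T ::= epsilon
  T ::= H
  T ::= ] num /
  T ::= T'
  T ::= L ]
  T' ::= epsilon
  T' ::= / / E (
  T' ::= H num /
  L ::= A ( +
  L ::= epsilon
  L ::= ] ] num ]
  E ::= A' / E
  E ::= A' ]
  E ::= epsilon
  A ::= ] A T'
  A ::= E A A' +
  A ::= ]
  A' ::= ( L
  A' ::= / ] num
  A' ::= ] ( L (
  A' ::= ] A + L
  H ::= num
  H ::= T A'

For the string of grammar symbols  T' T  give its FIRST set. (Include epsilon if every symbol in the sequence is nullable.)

{ (, /, ], num, epsilon }

Add FIRST(T')\{epsilon} = { (, /, ], num }; T' is nullable, continue.
Add FIRST(T)\{epsilon} = { (, /, ], num }; T is nullable, continue.
Every symbol is nullable, so include epsilon.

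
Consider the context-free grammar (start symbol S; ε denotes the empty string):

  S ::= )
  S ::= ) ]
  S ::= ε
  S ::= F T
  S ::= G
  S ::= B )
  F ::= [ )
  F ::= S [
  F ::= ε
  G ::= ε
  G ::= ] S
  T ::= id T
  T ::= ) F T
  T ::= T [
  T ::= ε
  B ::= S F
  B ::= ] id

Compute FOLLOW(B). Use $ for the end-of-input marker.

In S ::= B ): add FIRST()) = { ) }.
Union: FOLLOW(B) = { ) }.

{ ) }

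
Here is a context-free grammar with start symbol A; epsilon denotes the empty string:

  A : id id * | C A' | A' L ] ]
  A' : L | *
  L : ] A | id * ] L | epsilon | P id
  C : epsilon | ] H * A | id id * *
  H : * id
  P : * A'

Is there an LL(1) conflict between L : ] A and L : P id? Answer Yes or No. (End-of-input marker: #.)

FIRST(] A) = { ] } and FIRST(P id) = { * }.
The FIRST sets are disjoint and neither alternative is nullable — no conflict.

No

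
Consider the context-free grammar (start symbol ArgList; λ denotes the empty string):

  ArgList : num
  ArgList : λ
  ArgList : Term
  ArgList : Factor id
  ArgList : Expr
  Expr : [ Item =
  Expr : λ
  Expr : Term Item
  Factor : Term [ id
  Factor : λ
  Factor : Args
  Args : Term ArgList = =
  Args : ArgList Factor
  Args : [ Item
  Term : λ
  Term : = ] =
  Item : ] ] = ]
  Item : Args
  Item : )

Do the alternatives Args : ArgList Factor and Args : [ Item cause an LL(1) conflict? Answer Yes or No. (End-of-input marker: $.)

FIRST(ArgList Factor) = { ), =, [, ], id, num, λ } and FIRST([ Item) = { [ }.
Both contain [, so the two alternatives are not disjoint — LL(1) conflict.

Yes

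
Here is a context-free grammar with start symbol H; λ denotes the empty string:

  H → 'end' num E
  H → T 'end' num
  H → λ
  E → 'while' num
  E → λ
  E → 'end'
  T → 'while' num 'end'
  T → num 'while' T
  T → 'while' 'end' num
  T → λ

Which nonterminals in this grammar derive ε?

Directly nullable (have an λ-production): H, E, T.

{ E, H, T }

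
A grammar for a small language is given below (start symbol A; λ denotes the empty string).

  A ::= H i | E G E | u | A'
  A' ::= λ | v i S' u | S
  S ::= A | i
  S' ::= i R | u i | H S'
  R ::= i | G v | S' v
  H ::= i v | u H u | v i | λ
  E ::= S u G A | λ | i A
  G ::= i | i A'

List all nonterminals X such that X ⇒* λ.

{ A, A', E, H, S }

Directly nullable (have an λ-production): A', H, E.
S ::= A with every symbol nullable, so S is nullable.
A ::= A' with every symbol nullable, so A is nullable.
No other nonterminal has a production whose RHS symbols are all nullable.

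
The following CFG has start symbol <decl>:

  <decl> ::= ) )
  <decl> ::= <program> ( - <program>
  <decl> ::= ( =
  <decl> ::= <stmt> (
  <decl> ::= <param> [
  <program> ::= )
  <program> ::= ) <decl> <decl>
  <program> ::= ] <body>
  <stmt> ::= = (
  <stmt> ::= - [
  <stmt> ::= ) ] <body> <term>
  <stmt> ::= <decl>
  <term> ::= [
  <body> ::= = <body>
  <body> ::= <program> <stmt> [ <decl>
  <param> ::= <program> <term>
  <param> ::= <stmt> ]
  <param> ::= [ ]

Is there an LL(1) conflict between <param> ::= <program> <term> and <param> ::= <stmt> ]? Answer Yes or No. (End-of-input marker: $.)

Yes

FIRST(<program> <term>) = { ), ] } and FIRST(<stmt> ]) = { (, ), -, =, [, ] }.
Both contain ), so the two alternatives are not disjoint — LL(1) conflict.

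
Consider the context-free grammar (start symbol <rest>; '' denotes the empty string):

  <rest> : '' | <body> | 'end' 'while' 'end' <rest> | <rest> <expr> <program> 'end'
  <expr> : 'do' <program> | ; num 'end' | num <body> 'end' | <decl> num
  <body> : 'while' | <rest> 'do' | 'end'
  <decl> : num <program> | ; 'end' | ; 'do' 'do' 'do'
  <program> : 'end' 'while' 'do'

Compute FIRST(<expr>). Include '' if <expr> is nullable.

{ 'do', ;, num }

<expr> : 'do' <program> contributes {'do'}.
<expr> : ; num 'end' contributes {;}.
<expr> : num <body> 'end' contributes {num}.
From <expr> : <decl> num: add FIRST(<decl>) = { ;, num }.
Union: FIRST(<expr>) = { 'do', ;, num }.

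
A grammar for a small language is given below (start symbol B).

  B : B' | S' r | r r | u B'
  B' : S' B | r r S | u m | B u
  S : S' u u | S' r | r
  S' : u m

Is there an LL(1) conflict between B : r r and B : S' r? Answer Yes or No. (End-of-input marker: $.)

FIRST(r r) = { r } and FIRST(S' r) = { u }.
The FIRST sets are disjoint and neither alternative is nullable — no conflict.

No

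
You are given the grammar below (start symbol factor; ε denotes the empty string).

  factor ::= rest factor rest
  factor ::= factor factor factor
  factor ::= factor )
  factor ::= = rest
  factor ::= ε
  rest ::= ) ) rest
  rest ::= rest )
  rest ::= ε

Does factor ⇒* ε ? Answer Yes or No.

factor has an ε-production, so factor ⇒ ε.

Yes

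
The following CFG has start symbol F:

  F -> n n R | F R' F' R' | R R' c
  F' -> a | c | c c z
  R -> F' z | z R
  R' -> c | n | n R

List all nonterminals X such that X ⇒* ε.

No nonterminal has an empty production or an RHS whose symbols are all nullable.

{ } (none)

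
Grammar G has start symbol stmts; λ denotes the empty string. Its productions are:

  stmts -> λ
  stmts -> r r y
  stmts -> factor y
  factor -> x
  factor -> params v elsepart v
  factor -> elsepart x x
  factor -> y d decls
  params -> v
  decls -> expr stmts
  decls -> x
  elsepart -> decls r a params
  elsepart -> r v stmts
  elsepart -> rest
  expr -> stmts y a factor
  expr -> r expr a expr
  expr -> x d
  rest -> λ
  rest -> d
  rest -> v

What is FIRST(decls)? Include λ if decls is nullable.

{ d, r, v, x, y }

From decls -> expr stmts: add FIRST(expr) = { d, r, v, x, y }.
decls -> x contributes {x}.
Union: FIRST(decls) = { d, r, v, x, y }.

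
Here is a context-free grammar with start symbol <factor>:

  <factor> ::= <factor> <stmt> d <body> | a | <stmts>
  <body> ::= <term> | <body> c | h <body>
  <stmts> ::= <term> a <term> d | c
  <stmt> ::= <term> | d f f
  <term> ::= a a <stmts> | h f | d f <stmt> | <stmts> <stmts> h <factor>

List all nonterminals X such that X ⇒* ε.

No nonterminal has an empty production or an RHS whose symbols are all nullable.

{ } (none)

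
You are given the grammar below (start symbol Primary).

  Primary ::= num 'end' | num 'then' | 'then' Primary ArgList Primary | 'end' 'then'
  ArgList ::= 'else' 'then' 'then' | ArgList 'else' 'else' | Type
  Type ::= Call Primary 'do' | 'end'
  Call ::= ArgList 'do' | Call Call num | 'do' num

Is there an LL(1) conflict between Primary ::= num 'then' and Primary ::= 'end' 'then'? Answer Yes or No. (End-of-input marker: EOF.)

No

FIRST(num 'then') = { num } and FIRST('end' 'then') = { 'end' }.
The FIRST sets are disjoint and neither alternative is nullable — no conflict.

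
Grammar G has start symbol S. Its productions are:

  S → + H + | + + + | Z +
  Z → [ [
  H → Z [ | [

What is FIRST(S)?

{ +, [ }

S → + H + contributes {+}.
S → + + + contributes {+}.
From S → Z +: add FIRST(Z) = { [ }.
Union: FIRST(S) = { +, [ }.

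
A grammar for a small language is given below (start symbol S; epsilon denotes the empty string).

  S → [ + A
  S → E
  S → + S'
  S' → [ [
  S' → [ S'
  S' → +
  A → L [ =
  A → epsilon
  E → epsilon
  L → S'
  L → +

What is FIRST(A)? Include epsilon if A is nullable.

{ +, [, epsilon }

From A → L [ =: add FIRST(L) = { +, [ }.
A → epsilon contributes epsilon.
Union: FIRST(A) = { +, [, epsilon }.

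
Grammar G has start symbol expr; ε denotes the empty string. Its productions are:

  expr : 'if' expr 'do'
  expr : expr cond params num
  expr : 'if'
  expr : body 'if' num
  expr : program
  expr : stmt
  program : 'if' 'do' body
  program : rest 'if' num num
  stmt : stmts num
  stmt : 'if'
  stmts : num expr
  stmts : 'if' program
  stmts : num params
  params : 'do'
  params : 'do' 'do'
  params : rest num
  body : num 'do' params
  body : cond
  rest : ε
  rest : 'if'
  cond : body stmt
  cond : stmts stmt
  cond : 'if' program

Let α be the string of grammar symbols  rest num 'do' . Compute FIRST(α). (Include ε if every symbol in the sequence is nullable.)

{ 'if', num }

Add FIRST(rest)\{ε} = { 'if' }; rest is nullable, continue.
num is a terminal; add {num} and stop.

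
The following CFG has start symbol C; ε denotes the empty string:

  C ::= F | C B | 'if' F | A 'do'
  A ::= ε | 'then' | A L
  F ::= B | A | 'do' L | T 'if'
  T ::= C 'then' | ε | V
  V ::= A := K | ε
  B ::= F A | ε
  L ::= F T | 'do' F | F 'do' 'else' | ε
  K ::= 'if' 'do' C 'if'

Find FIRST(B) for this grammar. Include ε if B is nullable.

{ 'do', 'if', 'then', :=, ε }

From B ::= F A: F, A nullable, take FIRST(F) ∪ FIRST(A) = { 'do', 'if', 'then', := }; also ε since the whole RHS is nullable.
B ::= ε contributes ε.
Union: FIRST(B) = { 'do', 'if', 'then', :=, ε }.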